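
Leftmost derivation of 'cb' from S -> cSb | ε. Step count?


Derivation: S => cSb => cb
Steps: 2


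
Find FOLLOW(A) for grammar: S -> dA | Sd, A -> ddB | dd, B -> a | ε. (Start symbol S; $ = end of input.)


$ ∈ FOLLOW(S). For each A -> αBβ: add FIRST(β)\{ε} to FOLLOW(B); if β nullable, add FOLLOW(A).
FOLLOW(A) = {$, d}


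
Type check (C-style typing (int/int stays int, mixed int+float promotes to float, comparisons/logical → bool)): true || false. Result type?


Operand types: bool || bool
Rule: logical operators take bool operands and yield bool
Result type: bool


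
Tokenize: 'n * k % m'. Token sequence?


Scan left to right, longest-match per lexeme
Tokens: ID(n), OP(*), ID(k), OP(%), ID(m)


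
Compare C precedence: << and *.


'*' is multiplicative (level 10); '<<' is shift (level 8)
Higher level binds tighter
'*' has higher precedence than '<<'


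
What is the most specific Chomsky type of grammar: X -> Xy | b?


Left-linear: every RHS is a terminal or one nonterminal followed by a terminal
Classification: Type 3 (Regular)


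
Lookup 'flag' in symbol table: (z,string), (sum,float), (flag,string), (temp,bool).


Lookup 'flag' → type string


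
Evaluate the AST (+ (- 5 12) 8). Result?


Evaluate inner: (- 5 12) = -7
Evaluate root: (+ -7 8) = 1
Result: 1


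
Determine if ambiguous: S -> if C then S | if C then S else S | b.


dangling else: 'if C then if C then b else b' parses two ways
Ambiguous


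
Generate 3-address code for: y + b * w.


Break into single-operator statements:
t1 = b * w
t2 = y + t1


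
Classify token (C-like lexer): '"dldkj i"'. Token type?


Pattern: double-quoted sequence
Type: STRING_LITERAL


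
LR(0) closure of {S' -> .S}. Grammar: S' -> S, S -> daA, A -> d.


Start: S' -> .S
For each item with dot before a nonterminal B, add B -> .γ for every B-production
Closure: [S' -> .S, S -> .daA]


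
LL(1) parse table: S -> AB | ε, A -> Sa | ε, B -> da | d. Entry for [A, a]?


For [A, a]: 'a' ∈ FIRST(Sa)
Entry: A -> Sa


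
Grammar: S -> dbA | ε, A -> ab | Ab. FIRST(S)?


Per alternative of S: FIRST(dbA) = {d}; FIRST(ε) = {ε}
FIRST(S) = {d, ε}


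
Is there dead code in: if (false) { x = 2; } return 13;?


condition is constant false, so the whole block is unreachable
Dead: 'if (false) { x = 2; }'


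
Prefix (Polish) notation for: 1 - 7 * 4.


'*' binds tighter: tree is (- 1 (* 7 4))
Prefix: - 1 * 7 4


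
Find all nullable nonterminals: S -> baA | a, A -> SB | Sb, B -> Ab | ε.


A nonterminal is nullable iff some alternative derives ε (directly, or every symbol in it is nullable)
Nullable: {B}


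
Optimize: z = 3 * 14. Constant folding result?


3 * 14 = 42 at compile time
Optimized: z = 42


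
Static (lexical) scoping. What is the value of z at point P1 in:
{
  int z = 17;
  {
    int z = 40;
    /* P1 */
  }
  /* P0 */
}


z declared in the same block as P1
z = 40


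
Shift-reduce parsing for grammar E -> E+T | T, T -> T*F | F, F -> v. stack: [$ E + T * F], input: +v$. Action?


handle 'T*F' on top
Action: reduce (T -> T*F)


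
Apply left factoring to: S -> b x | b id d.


Common prefix: 'b'
Factored: S -> b S', S' -> x | id d


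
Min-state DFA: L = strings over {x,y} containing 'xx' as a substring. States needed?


KMP-style automaton: 2 progress states + 1 absorbing accept = 3
Minimal DFA: 3 states


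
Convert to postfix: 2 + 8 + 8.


Left to right (same or higher precedence on left)
Postfix: 2 8 + 8 +


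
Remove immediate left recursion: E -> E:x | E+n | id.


Left-recursive alternatives: E:x, E+n; non-recursive: id
Introduce E': E -> idE', E' -> :xE' | +nE' | ε


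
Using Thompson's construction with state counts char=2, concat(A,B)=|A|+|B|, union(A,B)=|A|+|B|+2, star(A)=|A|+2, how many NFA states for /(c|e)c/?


Syntax tree has 3 char leaf(s), 1 union(s), 0 star(s)
chars contribute 3×2 = 6; each union adds +2; each star adds +2
Total: 6 + 2 + 0 = 8 states


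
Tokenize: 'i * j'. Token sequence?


Scan left to right, longest-match per lexeme
Tokens: ID(i), OP(*), ID(j)


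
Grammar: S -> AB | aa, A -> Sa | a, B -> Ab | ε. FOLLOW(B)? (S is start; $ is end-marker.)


$ ∈ FOLLOW(S). For each A -> αBβ: add FIRST(β)\{ε} to FOLLOW(B); if β nullable, add FOLLOW(A).
FOLLOW(B) = {$, a}


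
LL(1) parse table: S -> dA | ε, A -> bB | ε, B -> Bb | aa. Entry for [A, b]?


For [A, b]: 'b' ∈ FIRST(bB)
Entry: A -> bB


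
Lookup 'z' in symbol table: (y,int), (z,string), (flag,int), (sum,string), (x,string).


Lookup 'z' → type string


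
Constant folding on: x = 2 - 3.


2 - 3 = -1 at compile time
Optimized: x = -1


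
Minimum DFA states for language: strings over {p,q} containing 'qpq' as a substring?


KMP-style automaton: 3 progress states + 1 absorbing accept = 4
Minimal DFA: 4 states


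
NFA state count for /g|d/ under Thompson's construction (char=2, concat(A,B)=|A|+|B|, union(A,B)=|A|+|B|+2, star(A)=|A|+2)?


Syntax tree has 2 char leaf(s), 1 union(s), 0 star(s)
chars contribute 2×2 = 4; each union adds +2; each star adds +2
Total: 4 + 2 + 0 = 6 states


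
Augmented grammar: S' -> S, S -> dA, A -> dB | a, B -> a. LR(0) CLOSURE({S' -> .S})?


Start: S' -> .S
For each item with dot before a nonterminal B, add B -> .γ for every B-production
Closure: [S' -> .S, S -> .dA]


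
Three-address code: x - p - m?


Break into single-operator statements:
t1 = x - p
t2 = t1 - m


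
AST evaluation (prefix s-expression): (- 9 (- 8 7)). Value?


Evaluate inner: (- 8 7) = 1
Evaluate root: (- 9 1) = 8
Result: 8


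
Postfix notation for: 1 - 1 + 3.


Left to right (same or higher precedence on left)
Postfix: 1 1 - 3 +


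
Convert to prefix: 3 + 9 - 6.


left-to-right (same/higher precedence on left): tree is (- (+ 3 9) 6)
Prefix: - + 3 9 6


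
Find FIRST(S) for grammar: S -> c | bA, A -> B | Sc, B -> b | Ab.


Per alternative of S: FIRST(c) = {c}; FIRST(bA) = {b}
FIRST(S) = {b, c}


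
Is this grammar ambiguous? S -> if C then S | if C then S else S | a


dangling else: 'if C then if C then a else a' parses two ways
Ambiguous


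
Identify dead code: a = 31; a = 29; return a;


first assignment to a is overwritten before any read
Dead: 'a = 31'


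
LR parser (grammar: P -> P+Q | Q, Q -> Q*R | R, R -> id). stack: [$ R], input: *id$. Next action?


'R' (not preceded by Q*) is the handle for Q -> R
Action: reduce (Q -> R)


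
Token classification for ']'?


Pattern: delimiter/punctuation
Type: PUNCTUATION


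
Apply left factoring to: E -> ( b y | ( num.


Common prefix: '('
Factored: E -> ( E', E' -> b y | num


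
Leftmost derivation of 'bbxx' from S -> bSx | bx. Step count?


Derivation: S => bSx => bbxx
Steps: 2


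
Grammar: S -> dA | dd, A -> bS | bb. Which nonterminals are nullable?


A nonterminal is nullable iff some alternative derives ε (directly, or every symbol in it is nullable)
Nullable: {}


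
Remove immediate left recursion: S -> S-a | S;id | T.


Left-recursive alternatives: S-a, S;id; non-recursive: T
Introduce S': S -> TS', S' -> -aS' | ;idS' | ε


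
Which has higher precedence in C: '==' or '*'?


'*' is multiplicative (level 10); '==' is equality (level 6)
Higher level binds tighter
'*' has higher precedence than '=='


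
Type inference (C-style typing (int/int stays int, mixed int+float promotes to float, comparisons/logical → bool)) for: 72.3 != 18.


Operand types: float != int
Rule: comparison yields bool
Result type: bool


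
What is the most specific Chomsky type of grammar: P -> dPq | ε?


Single nonterminal LHS, but d^n q^n is not regular
Classification: Type 2 (Context-Free)


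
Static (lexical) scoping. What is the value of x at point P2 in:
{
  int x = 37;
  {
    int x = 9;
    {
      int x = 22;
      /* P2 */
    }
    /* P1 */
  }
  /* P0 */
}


x declared in the same block as P2
x = 22


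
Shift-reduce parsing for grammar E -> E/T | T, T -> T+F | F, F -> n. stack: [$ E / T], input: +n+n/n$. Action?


'+' can extend T; shift to build T -> T+F
Action: shift


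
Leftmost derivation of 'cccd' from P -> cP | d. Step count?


Derivation: P => cP => ccP => cccP => cccd
Steps: 4


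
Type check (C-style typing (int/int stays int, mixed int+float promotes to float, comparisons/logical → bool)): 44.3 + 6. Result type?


Operand types: float + int
Rule: mixed int/float promotes to float; int/int stays int
Result type: float


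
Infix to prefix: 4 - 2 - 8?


left-to-right (same/higher precedence on left): tree is (- (- 4 2) 8)
Prefix: - - 4 2 8


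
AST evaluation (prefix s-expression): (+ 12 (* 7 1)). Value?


Evaluate inner: (* 7 1) = 7
Evaluate root: (+ 12 7) = 19
Result: 19


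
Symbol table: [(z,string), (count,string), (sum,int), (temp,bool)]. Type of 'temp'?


Lookup 'temp' → type bool


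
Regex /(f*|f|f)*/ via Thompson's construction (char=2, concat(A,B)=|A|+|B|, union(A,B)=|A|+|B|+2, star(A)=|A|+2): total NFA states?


Syntax tree has 3 char leaf(s), 2 union(s), 2 star(s)
chars contribute 3×2 = 6; each union adds +2; each star adds +2
Total: 6 + 4 + 4 = 14 states


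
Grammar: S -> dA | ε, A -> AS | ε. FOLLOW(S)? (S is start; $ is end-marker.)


$ ∈ FOLLOW(S). For each A -> αBβ: add FIRST(β)\{ε} to FOLLOW(B); if β nullable, add FOLLOW(A).
FOLLOW(S) = {$, d}


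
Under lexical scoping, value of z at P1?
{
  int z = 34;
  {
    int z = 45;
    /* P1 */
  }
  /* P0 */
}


z declared in the same block as P1
z = 45


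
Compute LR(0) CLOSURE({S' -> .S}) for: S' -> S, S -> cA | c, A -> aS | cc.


Start: S' -> .S
For each item with dot before a nonterminal B, add B -> .γ for every B-production
Closure: [S' -> .S, S -> .cA, S -> .c]


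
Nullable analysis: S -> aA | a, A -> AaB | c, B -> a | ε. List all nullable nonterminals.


A nonterminal is nullable iff some alternative derives ε (directly, or every symbol in it is nullable)
Nullable: {B}


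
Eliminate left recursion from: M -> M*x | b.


Left-recursive alternatives: M*x; non-recursive: b
Introduce M': M -> bM', M' -> *xM' | ε


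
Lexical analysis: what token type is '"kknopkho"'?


Pattern: double-quoted sequence
Type: STRING_LITERAL


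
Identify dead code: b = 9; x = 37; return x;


b is assigned but never read
Dead: 'b = 9'


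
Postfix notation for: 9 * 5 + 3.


Left to right (same or higher precedence on left)
Postfix: 9 5 * 3 +


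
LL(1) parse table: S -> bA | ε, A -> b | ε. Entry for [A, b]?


For [A, b]: 'b' ∈ FIRST(b)
Entry: A -> b


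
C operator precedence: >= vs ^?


'>=' is relational (level 7); '^' is bitwise XOR (level 4)
Higher level binds tighter
'>=' has higher precedence than '^'


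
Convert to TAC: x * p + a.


Break into single-operator statements:
t1 = x * p
t2 = t1 + a


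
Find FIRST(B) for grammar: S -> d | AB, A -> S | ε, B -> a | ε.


Per alternative of B: FIRST(a) = {a}; FIRST(ε) = {ε}
FIRST(B) = {a, ε}


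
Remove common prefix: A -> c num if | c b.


Common prefix: 'c'
Factored: A -> c A', A' -> num if | b


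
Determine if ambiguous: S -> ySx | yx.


balanced y^n…x^n: each string has a unique parse
Unambiguous


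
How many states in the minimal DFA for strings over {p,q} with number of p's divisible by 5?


Track (count of p) mod 5: states 0..4, accept at 0
Minimal DFA: 5 states


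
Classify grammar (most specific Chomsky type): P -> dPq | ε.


Single nonterminal LHS, but d^n q^n is not regular
Classification: Type 2 (Context-Free)


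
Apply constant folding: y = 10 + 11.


10 + 11 = 21 at compile time
Optimized: y = 21


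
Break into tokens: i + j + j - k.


Scan left to right, longest-match per lexeme
Tokens: ID(i), OP(+), ID(j), OP(+), ID(j), OP(-), ID(k)


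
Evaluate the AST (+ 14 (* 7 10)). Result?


Evaluate inner: (* 7 10) = 70
Evaluate root: (+ 14 70) = 84
Result: 84


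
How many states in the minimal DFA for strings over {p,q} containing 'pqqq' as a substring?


KMP-style automaton: 4 progress states + 1 absorbing accept = 5
Minimal DFA: 5 states


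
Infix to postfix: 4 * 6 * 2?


Left to right (same or higher precedence on left)
Postfix: 4 6 * 2 *


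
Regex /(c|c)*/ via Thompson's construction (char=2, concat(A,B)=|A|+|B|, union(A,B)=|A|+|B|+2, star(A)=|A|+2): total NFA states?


Syntax tree has 2 char leaf(s), 1 union(s), 1 star(s)
chars contribute 2×2 = 4; each union adds +2; each star adds +2
Total: 4 + 2 + 2 = 8 states


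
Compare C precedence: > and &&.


'>' is relational (level 7); '&&' is logical AND (level 2)
Higher level binds tighter
'>' has higher precedence than '&&'


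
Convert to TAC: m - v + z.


Break into single-operator statements:
t1 = m - v
t2 = t1 + z


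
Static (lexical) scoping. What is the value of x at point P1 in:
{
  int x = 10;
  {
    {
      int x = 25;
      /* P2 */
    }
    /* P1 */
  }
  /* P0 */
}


P1's block does not declare x; resolves to the enclosing declaration at depth 0
x = 10


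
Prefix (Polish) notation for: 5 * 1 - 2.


left-to-right (same/higher precedence on left): tree is (- (* 5 1) 2)
Prefix: - * 5 1 2


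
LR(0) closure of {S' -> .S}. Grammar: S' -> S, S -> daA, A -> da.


Start: S' -> .S
For each item with dot before a nonterminal B, add B -> .γ for every B-production
Closure: [S' -> .S, S -> .daA]


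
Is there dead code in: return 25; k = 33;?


statement follows a return and is unreachable
Dead: 'k = 33'


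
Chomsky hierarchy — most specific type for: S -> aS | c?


Right-linear: every RHS is a terminal or a terminal followed by one nonterminal
Classification: Type 3 (Regular)


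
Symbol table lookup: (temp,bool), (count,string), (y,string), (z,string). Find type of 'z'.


Lookup 'z' → type string


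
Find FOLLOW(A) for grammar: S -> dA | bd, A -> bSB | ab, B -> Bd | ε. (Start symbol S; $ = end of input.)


$ ∈ FOLLOW(S). For each A -> αBβ: add FIRST(β)\{ε} to FOLLOW(B); if β nullable, add FOLLOW(A).
FOLLOW(A) = {$, d}


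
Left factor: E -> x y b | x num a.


Common prefix: 'x'
Factored: E -> x E', E' -> y b | num a


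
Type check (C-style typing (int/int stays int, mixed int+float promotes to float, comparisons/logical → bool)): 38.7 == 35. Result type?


Operand types: float == int
Rule: comparison yields bool
Result type: bool


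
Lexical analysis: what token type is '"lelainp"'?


Pattern: double-quoted sequence
Type: STRING_LITERAL


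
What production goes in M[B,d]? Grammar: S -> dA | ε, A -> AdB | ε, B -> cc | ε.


For [B, d]: ε is nullable and 'd' ∈ FOLLOW(B)
Entry: B -> ε


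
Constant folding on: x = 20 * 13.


20 * 13 = 260 at compile time
Optimized: x = 260


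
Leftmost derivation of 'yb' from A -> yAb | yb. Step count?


Derivation: A => yb
Steps: 1


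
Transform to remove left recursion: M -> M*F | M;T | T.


Left-recursive alternatives: M*F, M;T; non-recursive: T
Introduce M': M -> TM', M' -> *FM' | ;TM' | ε


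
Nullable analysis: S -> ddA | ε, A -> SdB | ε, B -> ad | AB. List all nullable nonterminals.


A nonterminal is nullable iff some alternative derives ε (directly, or every symbol in it is nullable)
Nullable: {A, S}


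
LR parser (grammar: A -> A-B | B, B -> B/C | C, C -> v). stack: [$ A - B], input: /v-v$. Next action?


'/' can extend B; shift to build B -> B/C
Action: shift


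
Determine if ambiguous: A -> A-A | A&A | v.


'v-v&v' has two parse trees (no precedence encoded between - and &)
Ambiguous


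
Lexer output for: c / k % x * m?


Scan left to right, longest-match per lexeme
Tokens: ID(c), OP(/), ID(k), OP(%), ID(x), OP(*), ID(m)


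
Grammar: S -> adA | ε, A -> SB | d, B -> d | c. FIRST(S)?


Per alternative of S: FIRST(adA) = {a}; FIRST(ε) = {ε}
FIRST(S) = {a, ε}


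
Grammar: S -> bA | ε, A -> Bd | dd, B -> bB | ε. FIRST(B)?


Per alternative of B: FIRST(bB) = {b}; FIRST(ε) = {ε}
FIRST(B) = {b, ε}


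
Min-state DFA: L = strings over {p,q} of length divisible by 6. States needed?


Track length mod 6: states 0..5, accept at 0
Minimal DFA: 6 states


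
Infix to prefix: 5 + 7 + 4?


left-to-right (same/higher precedence on left): tree is (+ (+ 5 7) 4)
Prefix: + + 5 7 4


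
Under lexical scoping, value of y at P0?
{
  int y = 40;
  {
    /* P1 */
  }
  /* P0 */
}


y declared in the same block as P0
y = 40


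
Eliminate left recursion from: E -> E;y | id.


Left-recursive alternatives: E;y; non-recursive: id
Introduce E': E -> idE', E' -> ;yE' | ε


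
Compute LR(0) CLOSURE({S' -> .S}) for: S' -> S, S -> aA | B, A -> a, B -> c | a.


Start: S' -> .S
For each item with dot before a nonterminal B, add B -> .γ for every B-production
Closure: [S' -> .S, S -> .aA, S -> .B, B -> .c, B -> .a]


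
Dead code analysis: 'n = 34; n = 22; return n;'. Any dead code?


first assignment to n is overwritten before any read
Dead: 'n = 34'


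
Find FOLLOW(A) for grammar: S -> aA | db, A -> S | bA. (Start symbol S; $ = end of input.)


$ ∈ FOLLOW(S). For each A -> αBβ: add FIRST(β)\{ε} to FOLLOW(B); if β nullable, add FOLLOW(A).
FOLLOW(A) = {$}


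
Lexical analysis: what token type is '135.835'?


Pattern: digits with a decimal point
Type: FLOAT_LITERAL


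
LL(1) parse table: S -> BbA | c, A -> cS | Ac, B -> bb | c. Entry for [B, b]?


For [B, b]: 'b' ∈ FIRST(bb)
Entry: B -> bb


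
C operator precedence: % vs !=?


'%' is multiplicative (level 10); '!=' is equality (level 6)
Higher level binds tighter
'%' has higher precedence than '!='


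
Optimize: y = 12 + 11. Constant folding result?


12 + 11 = 23 at compile time
Optimized: y = 23


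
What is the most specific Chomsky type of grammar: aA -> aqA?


LHS has context (more than one symbol) and |LHS| ≤ |RHS|
Classification: Type 1 (Context-Sensitive)


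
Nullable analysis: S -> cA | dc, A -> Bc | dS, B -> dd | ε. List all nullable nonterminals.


A nonterminal is nullable iff some alternative derives ε (directly, or every symbol in it is nullable)
Nullable: {B}


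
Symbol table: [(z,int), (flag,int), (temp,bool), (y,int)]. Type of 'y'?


Lookup 'y' → type int


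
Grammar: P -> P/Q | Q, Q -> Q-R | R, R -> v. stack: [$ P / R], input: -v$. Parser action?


'R' (not preceded by Q-) is the handle for Q -> R
Action: reduce (Q -> R)


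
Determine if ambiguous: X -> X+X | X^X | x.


'x+x^x' has two parse trees (no precedence encoded between + and ^)
Ambiguous


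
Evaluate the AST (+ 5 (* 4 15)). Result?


Evaluate inner: (* 4 15) = 60
Evaluate root: (+ 5 60) = 65
Result: 65


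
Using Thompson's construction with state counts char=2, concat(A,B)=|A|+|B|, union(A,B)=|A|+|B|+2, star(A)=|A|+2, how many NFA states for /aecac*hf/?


Syntax tree has 7 char leaf(s), 0 union(s), 1 star(s)
chars contribute 7×2 = 14; each union adds +2; each star adds +2
Total: 14 + 0 + 2 = 16 states


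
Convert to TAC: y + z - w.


Break into single-operator statements:
t1 = y + z
t2 = t1 - w


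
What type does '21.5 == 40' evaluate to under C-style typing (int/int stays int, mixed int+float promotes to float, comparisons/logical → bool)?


Operand types: float == int
Rule: comparison yields bool
Result type: bool


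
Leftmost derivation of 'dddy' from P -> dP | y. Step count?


Derivation: P => dP => ddP => dddP => dddy
Steps: 4


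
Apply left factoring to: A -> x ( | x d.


Common prefix: 'x'
Factored: A -> x A', A' -> ( | d


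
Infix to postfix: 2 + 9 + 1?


Left to right (same or higher precedence on left)
Postfix: 2 9 + 1 +


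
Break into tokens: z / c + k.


Scan left to right, longest-match per lexeme
Tokens: ID(z), OP(/), ID(c), OP(+), ID(k)


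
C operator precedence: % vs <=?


'%' is multiplicative (level 10); '<=' is relational (level 7)
Higher level binds tighter
'%' has higher precedence than '<='


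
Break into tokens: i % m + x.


Scan left to right, longest-match per lexeme
Tokens: ID(i), OP(%), ID(m), OP(+), ID(x)


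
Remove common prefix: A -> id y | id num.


Common prefix: 'id'
Factored: A -> id A', A' -> y | num


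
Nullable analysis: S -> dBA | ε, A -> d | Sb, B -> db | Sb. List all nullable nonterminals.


A nonterminal is nullable iff some alternative derives ε (directly, or every symbol in it is nullable)
Nullable: {S}


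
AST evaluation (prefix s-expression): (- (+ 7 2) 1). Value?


Evaluate inner: (+ 7 2) = 9
Evaluate root: (- 9 1) = 8
Result: 8


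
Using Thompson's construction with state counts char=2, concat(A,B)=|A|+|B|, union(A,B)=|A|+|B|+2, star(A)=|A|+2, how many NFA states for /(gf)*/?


Syntax tree has 2 char leaf(s), 0 union(s), 1 star(s)
chars contribute 2×2 = 4; each union adds +2; each star adds +2
Total: 4 + 0 + 2 = 6 states


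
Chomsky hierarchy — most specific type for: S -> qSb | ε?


Single nonterminal LHS, but q^n b^n is not regular
Classification: Type 2 (Context-Free)


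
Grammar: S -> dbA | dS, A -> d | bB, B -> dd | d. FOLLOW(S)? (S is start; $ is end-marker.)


$ ∈ FOLLOW(S). For each A -> αBβ: add FIRST(β)\{ε} to FOLLOW(B); if β nullable, add FOLLOW(A).
FOLLOW(S) = {$}


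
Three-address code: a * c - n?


Break into single-operator statements:
t1 = a * c
t2 = t1 - n


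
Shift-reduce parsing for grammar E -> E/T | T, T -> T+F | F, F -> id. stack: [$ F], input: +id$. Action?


'F' (not preceded by T+) is the handle for T -> F
Action: reduce (T -> F)


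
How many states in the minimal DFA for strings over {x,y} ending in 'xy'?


Track the longest suffix of input matching a prefix of 'xy': 3 classes (prefixes of length 0..2)
Minimal DFA: 3 states


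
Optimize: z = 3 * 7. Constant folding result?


3 * 7 = 21 at compile time
Optimized: z = 21


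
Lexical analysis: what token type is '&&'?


Pattern: operator symbol
Type: OPERATOR


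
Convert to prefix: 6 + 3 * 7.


'*' binds tighter: tree is (+ 6 (* 3 7))
Prefix: + 6 * 3 7


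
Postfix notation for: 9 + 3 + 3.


Left to right (same or higher precedence on left)
Postfix: 9 3 + 3 +


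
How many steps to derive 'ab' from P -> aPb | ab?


Derivation: P => ab
Steps: 1


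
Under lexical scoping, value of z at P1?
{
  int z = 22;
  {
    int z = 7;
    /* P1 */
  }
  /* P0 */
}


z declared in the same block as P1
z = 7


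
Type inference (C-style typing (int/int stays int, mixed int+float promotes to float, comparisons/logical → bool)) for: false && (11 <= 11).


Operand types: bool && bool
Rule: logical operators take bool operands and yield bool
Result type: bool


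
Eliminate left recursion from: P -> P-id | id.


Left-recursive alternatives: P-id; non-recursive: id
Introduce P': P -> idP', P' -> -idP' | ε


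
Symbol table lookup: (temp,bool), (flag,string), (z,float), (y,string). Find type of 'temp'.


Lookup 'temp' → type bool


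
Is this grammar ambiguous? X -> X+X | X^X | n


'n+n^n' has two parse trees (no precedence encoded between + and ^)
Ambiguous


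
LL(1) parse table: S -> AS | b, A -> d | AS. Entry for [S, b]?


For [S, b]: 'b' ∈ FIRST(b)
Entry: S -> b


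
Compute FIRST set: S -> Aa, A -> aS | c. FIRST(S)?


Per alternative of S: FIRST(Aa) = {a, c}
FIRST(S) = {a, c}


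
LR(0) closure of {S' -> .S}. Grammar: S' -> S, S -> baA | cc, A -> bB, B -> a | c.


Start: S' -> .S
For each item with dot before a nonterminal B, add B -> .γ for every B-production
Closure: [S' -> .S, S -> .baA, S -> .cc]


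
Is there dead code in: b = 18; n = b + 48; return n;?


b is read by n's definition; n is returned
No dead code


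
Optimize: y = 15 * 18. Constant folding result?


15 * 18 = 270 at compile time
Optimized: y = 270


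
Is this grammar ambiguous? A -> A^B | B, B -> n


precedence layered via separate nonterminal B: deterministic
Unambiguous


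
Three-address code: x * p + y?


Break into single-operator statements:
t1 = x * p
t2 = t1 + y


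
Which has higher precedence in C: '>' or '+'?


'+' is additive (level 9); '>' is relational (level 7)
Higher level binds tighter
'+' has higher precedence than '>'


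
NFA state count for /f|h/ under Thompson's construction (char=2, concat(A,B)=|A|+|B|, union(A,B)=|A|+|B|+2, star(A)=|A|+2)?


Syntax tree has 2 char leaf(s), 1 union(s), 0 star(s)
chars contribute 2×2 = 4; each union adds +2; each star adds +2
Total: 4 + 2 + 0 = 6 states


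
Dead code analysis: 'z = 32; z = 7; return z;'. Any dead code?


first assignment to z is overwritten before any read
Dead: 'z = 32'


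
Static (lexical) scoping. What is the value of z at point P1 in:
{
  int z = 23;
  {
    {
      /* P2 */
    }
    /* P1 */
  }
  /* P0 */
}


P1's block does not declare z; resolves to the enclosing declaration at depth 0
z = 23


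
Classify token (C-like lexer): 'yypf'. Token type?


Pattern: letter/underscore followed by alphanumerics, not a keyword
Type: IDENTIFIER


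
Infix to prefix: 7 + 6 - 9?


left-to-right (same/higher precedence on left): tree is (- (+ 7 6) 9)
Prefix: - + 7 6 9


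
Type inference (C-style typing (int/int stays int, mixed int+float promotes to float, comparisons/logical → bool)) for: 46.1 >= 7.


Operand types: float >= int
Rule: comparison yields bool
Result type: bool


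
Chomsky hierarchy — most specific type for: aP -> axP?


LHS has context (more than one symbol) and |LHS| ≤ |RHS|
Classification: Type 1 (Context-Sensitive)


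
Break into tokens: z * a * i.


Scan left to right, longest-match per lexeme
Tokens: ID(z), OP(*), ID(a), OP(*), ID(i)


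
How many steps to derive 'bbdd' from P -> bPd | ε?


Derivation: P => bPd => bbPdd => bbdd
Steps: 3


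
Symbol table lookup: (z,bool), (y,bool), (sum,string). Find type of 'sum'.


Lookup 'sum' → type string


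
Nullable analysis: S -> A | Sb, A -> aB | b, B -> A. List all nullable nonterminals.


A nonterminal is nullable iff some alternative derives ε (directly, or every symbol in it is nullable)
Nullable: {}


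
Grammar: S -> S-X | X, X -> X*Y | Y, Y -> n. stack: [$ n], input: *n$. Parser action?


'n' on top is the handle for Y -> n
Action: reduce (Y -> n)


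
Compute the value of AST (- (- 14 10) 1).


Evaluate inner: (- 14 10) = 4
Evaluate root: (- 4 1) = 3
Result: 3


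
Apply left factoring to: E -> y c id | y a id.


Common prefix: 'y'
Factored: E -> y E', E' -> c id | a id


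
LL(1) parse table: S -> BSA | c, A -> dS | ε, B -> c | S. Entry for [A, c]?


For [A, c]: ε is nullable and 'c' ∈ FOLLOW(A)
Entry: A -> ε


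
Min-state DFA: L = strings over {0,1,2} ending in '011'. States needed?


Track the longest suffix of input matching a prefix of '011': 4 classes (prefixes of length 0..3)
Minimal DFA: 4 states


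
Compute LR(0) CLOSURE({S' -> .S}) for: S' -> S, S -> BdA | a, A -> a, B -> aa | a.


Start: S' -> .S
For each item with dot before a nonterminal B, add B -> .γ for every B-production
Closure: [S' -> .S, S -> .BdA, S -> .a, B -> .aa, B -> .a]


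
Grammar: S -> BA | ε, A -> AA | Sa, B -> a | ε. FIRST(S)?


Per alternative of S: FIRST(BA) = {a}; FIRST(ε) = {ε}
FIRST(S) = {a, ε}


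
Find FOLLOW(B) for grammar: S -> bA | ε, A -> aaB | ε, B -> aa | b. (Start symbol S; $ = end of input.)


$ ∈ FOLLOW(S). For each A -> αBβ: add FIRST(β)\{ε} to FOLLOW(B); if β nullable, add FOLLOW(A).
FOLLOW(B) = {$}


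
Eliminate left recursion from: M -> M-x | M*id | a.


Left-recursive alternatives: M-x, M*id; non-recursive: a
Introduce M': M -> aM', M' -> -xM' | *idM' | ε


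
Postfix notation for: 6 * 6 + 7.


Left to right (same or higher precedence on left)
Postfix: 6 6 * 7 +


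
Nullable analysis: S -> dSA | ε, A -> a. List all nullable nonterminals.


A nonterminal is nullable iff some alternative derives ε (directly, or every symbol in it is nullable)
Nullable: {S}


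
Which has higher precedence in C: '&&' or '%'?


'%' is multiplicative (level 10); '&&' is logical AND (level 2)
Higher level binds tighter
'%' has higher precedence than '&&'


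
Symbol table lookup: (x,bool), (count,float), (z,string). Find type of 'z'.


Lookup 'z' → type string


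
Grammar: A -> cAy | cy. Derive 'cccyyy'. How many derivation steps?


Derivation: A => cAy => ccAyy => cccyyy
Steps: 3


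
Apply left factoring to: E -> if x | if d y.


Common prefix: 'if'
Factored: E -> if E', E' -> x | d y


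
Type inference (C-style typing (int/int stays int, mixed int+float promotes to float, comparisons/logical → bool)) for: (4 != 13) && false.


Operand types: bool && bool
Rule: logical operators take bool operands and yield bool
Result type: bool


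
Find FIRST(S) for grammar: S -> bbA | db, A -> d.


Per alternative of S: FIRST(bbA) = {b}; FIRST(db) = {d}
FIRST(S) = {b, d}


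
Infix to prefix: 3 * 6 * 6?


left-to-right (same/higher precedence on left): tree is (* (* 3 6) 6)
Prefix: * * 3 6 6


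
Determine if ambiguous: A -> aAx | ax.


balanced a^n…x^n: each string has a unique parse
Unambiguous


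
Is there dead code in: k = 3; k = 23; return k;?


first assignment to k is overwritten before any read
Dead: 'k = 3'


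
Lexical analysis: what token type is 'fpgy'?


Pattern: letter/underscore followed by alphanumerics, not a keyword
Type: IDENTIFIER


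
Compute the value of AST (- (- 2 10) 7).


Evaluate inner: (- 2 10) = -8
Evaluate root: (- -8 7) = -15
Result: -15


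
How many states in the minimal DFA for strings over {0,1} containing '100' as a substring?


KMP-style automaton: 3 progress states + 1 absorbing accept = 4
Minimal DFA: 4 states


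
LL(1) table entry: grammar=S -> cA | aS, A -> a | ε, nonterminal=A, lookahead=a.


For [A, a]: 'a' ∈ FIRST(a)
Entry: A -> a


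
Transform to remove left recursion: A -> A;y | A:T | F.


Left-recursive alternatives: A;y, A:T; non-recursive: F
Introduce A': A -> FA', A' -> ;yA' | :TA' | ε


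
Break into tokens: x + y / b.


Scan left to right, longest-match per lexeme
Tokens: ID(x), OP(+), ID(y), OP(/), ID(b)


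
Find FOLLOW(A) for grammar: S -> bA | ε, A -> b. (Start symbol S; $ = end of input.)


$ ∈ FOLLOW(S). For each A -> αBβ: add FIRST(β)\{ε} to FOLLOW(B); if β nullable, add FOLLOW(A).
FOLLOW(A) = {$}


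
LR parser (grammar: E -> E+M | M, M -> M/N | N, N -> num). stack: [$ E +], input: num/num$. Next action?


no handle ('E+' is not any RHS); shift 'num'
Action: shift


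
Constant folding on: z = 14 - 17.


14 - 17 = -3 at compile time
Optimized: z = -3


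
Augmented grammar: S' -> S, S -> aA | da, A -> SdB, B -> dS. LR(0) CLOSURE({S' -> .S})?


Start: S' -> .S
For each item with dot before a nonterminal B, add B -> .γ for every B-production
Closure: [S' -> .S, S -> .aA, S -> .da]


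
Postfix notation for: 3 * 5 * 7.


Left to right (same or higher precedence on left)
Postfix: 3 5 * 7 *


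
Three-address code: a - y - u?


Break into single-operator statements:
t1 = a - y
t2 = t1 - u


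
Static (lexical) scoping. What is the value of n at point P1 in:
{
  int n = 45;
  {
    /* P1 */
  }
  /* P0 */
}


P1's block does not declare n; resolves to the enclosing declaration at depth 0
n = 45


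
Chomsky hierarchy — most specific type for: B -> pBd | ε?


Single nonterminal LHS, but p^n d^n is not regular
Classification: Type 2 (Context-Free)


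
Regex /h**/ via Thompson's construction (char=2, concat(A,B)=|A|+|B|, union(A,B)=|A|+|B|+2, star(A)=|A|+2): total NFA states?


Syntax tree has 1 char leaf(s), 0 union(s), 2 star(s)
chars contribute 1×2 = 2; each union adds +2; each star adds +2
Total: 2 + 0 + 4 = 6 states


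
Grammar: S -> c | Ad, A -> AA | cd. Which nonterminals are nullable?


A nonterminal is nullable iff some alternative derives ε (directly, or every symbol in it is nullable)
Nullable: {}


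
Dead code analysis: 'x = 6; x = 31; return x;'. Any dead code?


first assignment to x is overwritten before any read
Dead: 'x = 6'


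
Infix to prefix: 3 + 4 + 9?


left-to-right (same/higher precedence on left): tree is (+ (+ 3 4) 9)
Prefix: + + 3 4 9


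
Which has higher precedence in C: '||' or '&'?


'&' is bitwise AND (level 5); '||' is logical OR (level 1)
Higher level binds tighter
'&' has higher precedence than '||'


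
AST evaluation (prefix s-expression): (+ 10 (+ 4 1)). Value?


Evaluate inner: (+ 4 1) = 5
Evaluate root: (+ 10 5) = 15
Result: 15


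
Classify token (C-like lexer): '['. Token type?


Pattern: delimiter/punctuation
Type: PUNCTUATION


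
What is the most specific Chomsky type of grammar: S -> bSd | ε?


Single nonterminal LHS, but b^n d^n is not regular
Classification: Type 2 (Context-Free)


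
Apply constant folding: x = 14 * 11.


14 * 11 = 154 at compile time
Optimized: x = 154


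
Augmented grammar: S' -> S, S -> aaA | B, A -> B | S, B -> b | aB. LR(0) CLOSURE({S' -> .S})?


Start: S' -> .S
For each item with dot before a nonterminal B, add B -> .γ for every B-production
Closure: [S' -> .S, S -> .aaA, S -> .B, B -> .b, B -> .aB]


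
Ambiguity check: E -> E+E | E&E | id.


'id+id&id' has two parse trees (no precedence encoded between + and &)
Ambiguous


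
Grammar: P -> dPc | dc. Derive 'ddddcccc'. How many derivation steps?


Derivation: P => dPc => ddPcc => dddPccc => ddddcccc
Steps: 4


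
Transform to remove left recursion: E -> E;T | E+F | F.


Left-recursive alternatives: E;T, E+F; non-recursive: F
Introduce E': E -> FE', E' -> ;TE' | +FE' | ε


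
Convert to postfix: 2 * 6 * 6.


Left to right (same or higher precedence on left)
Postfix: 2 6 * 6 *


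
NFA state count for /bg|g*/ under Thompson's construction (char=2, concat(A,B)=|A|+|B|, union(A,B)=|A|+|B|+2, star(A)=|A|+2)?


Syntax tree has 3 char leaf(s), 1 union(s), 1 star(s)
chars contribute 3×2 = 6; each union adds +2; each star adds +2
Total: 6 + 2 + 2 = 10 states


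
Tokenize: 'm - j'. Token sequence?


Scan left to right, longest-match per lexeme
Tokens: ID(m), OP(-), ID(j)


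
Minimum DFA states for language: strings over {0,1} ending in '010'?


Track the longest suffix of input matching a prefix of '010': 4 classes (prefixes of length 0..3)
Minimal DFA: 4 states


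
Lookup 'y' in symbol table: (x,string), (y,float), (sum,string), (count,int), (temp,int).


Lookup 'y' → type float


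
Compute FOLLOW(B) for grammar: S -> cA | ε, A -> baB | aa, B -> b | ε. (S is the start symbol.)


$ ∈ FOLLOW(S). For each A -> αBβ: add FIRST(β)\{ε} to FOLLOW(B); if β nullable, add FOLLOW(A).
FOLLOW(B) = {$}


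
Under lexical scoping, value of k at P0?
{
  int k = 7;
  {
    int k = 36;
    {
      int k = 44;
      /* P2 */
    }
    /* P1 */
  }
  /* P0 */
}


k declared in the same block as P0
k = 7


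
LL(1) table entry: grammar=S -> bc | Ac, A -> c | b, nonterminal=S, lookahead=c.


For [S, c]: 'c' ∈ FIRST(Ac)
Entry: S -> Ac


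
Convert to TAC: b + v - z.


Break into single-operator statements:
t1 = b + v
t2 = t1 - z


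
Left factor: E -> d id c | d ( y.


Common prefix: 'd'
Factored: E -> d E', E' -> id c | ( y


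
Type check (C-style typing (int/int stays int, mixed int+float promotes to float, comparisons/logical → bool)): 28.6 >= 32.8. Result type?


Operand types: float >= float
Rule: comparison yields bool
Result type: bool


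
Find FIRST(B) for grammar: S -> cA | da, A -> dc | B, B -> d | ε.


Per alternative of B: FIRST(d) = {d}; FIRST(ε) = {ε}
FIRST(B) = {d, ε}


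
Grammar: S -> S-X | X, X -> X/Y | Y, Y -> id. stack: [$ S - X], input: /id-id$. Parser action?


'/' can extend X; shift to build X -> X/Y
Action: shift


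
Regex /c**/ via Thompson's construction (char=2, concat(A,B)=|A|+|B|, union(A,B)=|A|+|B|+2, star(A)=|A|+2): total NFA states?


Syntax tree has 1 char leaf(s), 0 union(s), 2 star(s)
chars contribute 1×2 = 2; each union adds +2; each star adds +2
Total: 2 + 0 + 4 = 6 states


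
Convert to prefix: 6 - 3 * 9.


'*' binds tighter: tree is (- 6 (* 3 9))
Prefix: - 6 * 3 9


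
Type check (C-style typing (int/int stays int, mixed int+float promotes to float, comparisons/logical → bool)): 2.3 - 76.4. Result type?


Operand types: float - float
Rule: mixed int/float promotes to float; int/int stays int
Result type: float


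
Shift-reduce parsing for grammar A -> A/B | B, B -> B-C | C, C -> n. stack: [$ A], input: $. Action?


start symbol A on stack, input exhausted
Action: accept


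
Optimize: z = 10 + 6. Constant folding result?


10 + 6 = 16 at compile time
Optimized: z = 16


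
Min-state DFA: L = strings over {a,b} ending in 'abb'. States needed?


Track the longest suffix of input matching a prefix of 'abb': 4 classes (prefixes of length 0..3)
Minimal DFA: 4 states


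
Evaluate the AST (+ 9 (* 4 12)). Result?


Evaluate inner: (* 4 12) = 48
Evaluate root: (+ 9 48) = 57
Result: 57


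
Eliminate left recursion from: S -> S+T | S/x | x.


Left-recursive alternatives: S+T, S/x; non-recursive: x
Introduce S': S -> xS', S' -> +TS' | /xS' | ε


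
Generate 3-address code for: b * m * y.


Break into single-operator statements:
t1 = b * m
t2 = t1 * y


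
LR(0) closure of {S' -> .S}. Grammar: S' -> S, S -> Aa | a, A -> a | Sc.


Start: S' -> .S
For each item with dot before a nonterminal B, add B -> .γ for every B-production
Closure: [S' -> .S, S -> .Aa, S -> .a, A -> .a, A -> .Sc]


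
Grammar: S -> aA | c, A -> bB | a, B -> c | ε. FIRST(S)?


Per alternative of S: FIRST(aA) = {a}; FIRST(c) = {c}
FIRST(S) = {a, c}


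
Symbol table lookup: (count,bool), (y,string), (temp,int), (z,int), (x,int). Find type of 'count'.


Lookup 'count' → type bool


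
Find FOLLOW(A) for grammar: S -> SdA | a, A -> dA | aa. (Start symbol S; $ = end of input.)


$ ∈ FOLLOW(S). For each A -> αBβ: add FIRST(β)\{ε} to FOLLOW(B); if β nullable, add FOLLOW(A).
FOLLOW(A) = {$, d}


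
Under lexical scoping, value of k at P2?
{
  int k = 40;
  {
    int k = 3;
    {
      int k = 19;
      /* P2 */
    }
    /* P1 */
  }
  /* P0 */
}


k declared in the same block as P2
k = 19


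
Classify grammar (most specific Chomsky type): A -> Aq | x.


Left-linear: every RHS is a terminal or one nonterminal followed by a terminal
Classification: Type 3 (Regular)


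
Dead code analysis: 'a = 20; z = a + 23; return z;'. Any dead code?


a is read by z's definition; z is returned
No dead code


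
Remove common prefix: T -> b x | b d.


Common prefix: 'b'
Factored: T -> b T', T' -> x | d


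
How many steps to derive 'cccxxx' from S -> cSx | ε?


Derivation: S => cSx => ccSxx => cccSxxx => cccxxx
Steps: 4


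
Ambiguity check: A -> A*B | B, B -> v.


precedence layered via separate nonterminal B: deterministic
Unambiguous
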